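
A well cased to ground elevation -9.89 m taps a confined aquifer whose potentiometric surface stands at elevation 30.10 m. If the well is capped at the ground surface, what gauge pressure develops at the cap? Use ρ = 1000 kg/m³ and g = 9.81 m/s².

P ≈ 392 kPa

Head above the cap: Δh = 30.10 − (-9.89) = 39.99 m.
P = ρgΔh = 1000 × 9.81 × 39.99 = 392302 Pa ≈ 392 kPa.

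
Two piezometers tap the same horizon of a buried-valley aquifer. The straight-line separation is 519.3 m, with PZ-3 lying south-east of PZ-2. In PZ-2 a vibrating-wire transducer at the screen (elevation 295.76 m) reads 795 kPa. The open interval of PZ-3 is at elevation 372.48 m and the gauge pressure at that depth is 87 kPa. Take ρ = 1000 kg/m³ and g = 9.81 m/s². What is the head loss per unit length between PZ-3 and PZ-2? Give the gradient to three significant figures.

i ≈ 0.00876 m/m

Pressure head at PZ-2: ψ = P/(ρg) = 795×1000 / (1000 × 9.81) = 81.04 m.
Total head at PZ-2: h = z + ψ = 295.76 + 81.04 = 376.80 m.
Pressure head at PZ-3: ψ = P/(ρg) = 87×1000 / (1000 × 9.81) = 8.87 m.
Total head at PZ-3: h = z + ψ = 372.48 + 8.87 = 381.35 m.
Head difference: h(PZ-2) − h(PZ-3) = 376.80 − 381.35 = -4.55 m.
Hydraulic gradient: i = |Δh| / L = 4.55 / 519.3 = 0.00876.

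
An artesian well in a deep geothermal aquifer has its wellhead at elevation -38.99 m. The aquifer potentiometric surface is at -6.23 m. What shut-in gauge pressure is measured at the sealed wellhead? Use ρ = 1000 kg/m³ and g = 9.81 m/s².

P ≈ 321 kPa

Head above the cap: Δh = -6.23 − (-38.99) = 32.76 m.
P = ρgΔh = 1000 × 9.81 × 32.76 = 321376 Pa ≈ 321 kPa.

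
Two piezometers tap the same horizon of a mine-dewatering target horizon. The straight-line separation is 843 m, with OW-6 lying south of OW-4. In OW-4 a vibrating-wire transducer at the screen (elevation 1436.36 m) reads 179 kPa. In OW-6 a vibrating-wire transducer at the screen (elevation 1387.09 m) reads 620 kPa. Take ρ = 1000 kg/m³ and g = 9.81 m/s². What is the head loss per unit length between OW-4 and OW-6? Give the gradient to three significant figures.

Pressure head at OW-4: ψ = P/(ρg) = 179×1000 / (1000 × 9.81) = 18.25 m.
Total head at OW-4: h = z + ψ = 1436.36 + 18.25 = 1454.61 m.
Pressure head at OW-6: ψ = P/(ρg) = 620×1000 / (1000 × 9.81) = 63.20 m.
Total head at OW-6: h = z + ψ = 1387.09 + 63.20 = 1450.29 m.
Head difference: h(OW-4) − h(OW-6) = 1454.61 − 1450.29 = 4.32 m.
Hydraulic gradient: i = |Δh| / L = 4.32 / 843 = 0.00512.

i ≈ 0.00512 m/m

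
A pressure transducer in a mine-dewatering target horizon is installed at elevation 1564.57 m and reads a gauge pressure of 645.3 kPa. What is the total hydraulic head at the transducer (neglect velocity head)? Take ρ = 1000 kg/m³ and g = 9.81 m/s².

ψ = P/(ρg) = 645.3×1000 / (1000 × 9.81) = 65.78 m.
h = z + ψ = 1564.57 + 65.78 = 1630.35 m.

h ≈ 1630.35 m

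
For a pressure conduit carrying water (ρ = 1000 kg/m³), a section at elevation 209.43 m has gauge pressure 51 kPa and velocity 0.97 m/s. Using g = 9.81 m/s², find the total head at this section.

h ≈ 214.68 m

Pressure head ψ = P/(ρg) = 51×1000 / (1000 × 9.81) = 5.20 m.
Velocity head = v²/(2g) = 0.97² / (2 × 9.81) = 0.048 m.
h = z + ψ + v²/(2g) = 209.43 + 5.20 + 0.048 = 214.68 m.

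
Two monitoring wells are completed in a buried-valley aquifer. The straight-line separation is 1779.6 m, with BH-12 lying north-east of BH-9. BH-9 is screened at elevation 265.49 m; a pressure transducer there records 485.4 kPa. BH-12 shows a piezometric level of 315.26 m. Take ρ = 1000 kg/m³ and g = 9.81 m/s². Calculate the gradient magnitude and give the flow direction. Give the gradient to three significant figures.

i ≈ 0.000163; groundwater flows toward the south-west

Pressure head at BH-9: ψ = P/(ρg) = 485.4×1000 / (1000 × 9.81) = 49.48 m.
Total head at BH-9: h = z + ψ = 265.49 + 49.48 = 314.97 m.
Total head at BH-12: h = 315.26 m (water level in the piezometer is the total head).
Head difference: h(BH-9) − h(BH-12) = 314.97 − 315.26 = -0.29 m.
Hydraulic gradient: i = |Δh| / L = 0.29 / 1779.6 = 0.000163.
Flow is from higher to lower head: from BH-12 toward BH-9, i.e. toward the south-west.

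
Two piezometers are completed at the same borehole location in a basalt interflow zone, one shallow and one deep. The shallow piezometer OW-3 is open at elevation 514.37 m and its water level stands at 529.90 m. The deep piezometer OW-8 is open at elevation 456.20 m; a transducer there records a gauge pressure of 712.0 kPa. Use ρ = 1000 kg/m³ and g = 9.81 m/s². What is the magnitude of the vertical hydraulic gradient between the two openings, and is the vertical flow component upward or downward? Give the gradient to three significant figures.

Total head at OW-3: h = 529.90 m (water level in the standpipe).
Pressure head at OW-8: ψ = P/(ρg) = 712.0×1000 / (1000 × 9.81) = 72.58 m.
Total head at OW-8: h = z + ψ = 456.20 + 72.58 = 528.78 m.
Δh = h(OW-3) − h(OW-8) = 529.90 − 528.78 = 1.12 m.
Vertical separation Δz = 514.37 − 456.20 = 58.17 m.
|i_v| = |Δh| / Δz = 1.12 / 58.17 = 0.0193.
Head is higher in the shallow piezometer, so vertical flow is downward (recharge condition).

|i_v| ≈ 0.0193; vertical flow is downward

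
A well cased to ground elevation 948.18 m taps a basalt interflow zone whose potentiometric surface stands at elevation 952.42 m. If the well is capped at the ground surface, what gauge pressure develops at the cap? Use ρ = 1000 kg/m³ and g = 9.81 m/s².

Head above the cap: Δh = 952.42 − 948.18 = 4.24 m.
P = ρgΔh = 1000 × 9.81 × 4.24 = 41594 Pa ≈ 41.6 kPa.

P ≈ 41.6 kPa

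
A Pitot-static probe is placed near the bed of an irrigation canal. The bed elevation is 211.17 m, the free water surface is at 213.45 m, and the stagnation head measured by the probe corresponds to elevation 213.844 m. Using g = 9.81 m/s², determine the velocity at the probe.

v ≈ 2.78 m/s

Near the bed, under hydrostatic conditions, the piezometric head (z + ψ) equals the free-surface elevation, 213.45 m.
Velocity head = total − piezometric = 213.844 − 213.45 = 0.394 m.
v = √(2g·h_v) = √(2 × 9.81 × 0.394) = 2.78 m/s.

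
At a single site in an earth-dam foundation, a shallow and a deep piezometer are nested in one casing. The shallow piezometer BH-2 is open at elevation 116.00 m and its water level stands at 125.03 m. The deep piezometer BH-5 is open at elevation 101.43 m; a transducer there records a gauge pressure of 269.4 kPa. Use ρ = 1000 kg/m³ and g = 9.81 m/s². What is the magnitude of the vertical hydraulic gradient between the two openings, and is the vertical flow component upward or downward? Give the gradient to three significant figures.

Total head at BH-2: h = 125.03 m (water level in the standpipe).
Pressure head at BH-5: ψ = P/(ρg) = 269.4×1000 / (1000 × 9.81) = 27.46 m.
Total head at BH-5: h = z + ψ = 101.43 + 27.46 = 128.89 m.
Δh = h(BH-2) − h(BH-5) = 125.03 − 128.89 = -3.86 m.
Vertical separation Δz = 116.00 − 101.43 = 14.57 m.
|i_v| = |Δh| / Δz = 3.86 / 14.57 = 0.265.
Head is higher in the deep piezometer, so vertical flow is upward (discharge condition).

|i_v| ≈ 0.265; vertical flow is upward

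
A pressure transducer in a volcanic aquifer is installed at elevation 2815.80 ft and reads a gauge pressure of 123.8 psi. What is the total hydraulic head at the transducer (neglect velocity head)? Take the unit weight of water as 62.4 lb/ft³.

ψ = 144·P/γ = 144 × 123.8 / 62.4 = 285.69 ft.
h = z + ψ = 2815.80 + 285.69 = 3101.49 ft.

h ≈ 3101.49 ft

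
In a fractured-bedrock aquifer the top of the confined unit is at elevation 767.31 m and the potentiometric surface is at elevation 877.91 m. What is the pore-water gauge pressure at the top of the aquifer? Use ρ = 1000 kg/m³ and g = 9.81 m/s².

P ≈ 1080 kPa

Pressure head at the aquifer top: ψ = h − z = 877.91 − 767.31 = 110.60 m.
P = ρgψ = 1000 × 9.81 × 110.60 = 1084986 Pa ≈ 1080 kPa.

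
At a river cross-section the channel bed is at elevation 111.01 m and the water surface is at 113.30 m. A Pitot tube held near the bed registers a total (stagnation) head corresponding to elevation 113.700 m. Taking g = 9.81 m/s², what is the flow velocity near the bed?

v ≈ 2.80 m/s

Near the bed, under hydrostatic conditions, the piezometric head (z + ψ) equals the free-surface elevation, 113.30 m.
Velocity head = total − piezometric = 113.700 − 113.30 = 0.400 m.
v = √(2g·h_v) = √(2 × 9.81 × 0.400) = 2.80 m/s.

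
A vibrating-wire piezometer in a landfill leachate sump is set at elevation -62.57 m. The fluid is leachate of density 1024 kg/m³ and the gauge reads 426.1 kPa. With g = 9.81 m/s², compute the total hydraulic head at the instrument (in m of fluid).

ψ = P/(ρg) = 426.1×1000 / (1024 × 9.81) = 42.42 m.
h = z + ψ = -62.57 + 42.42 = -20.15 m.

h ≈ -20.15 m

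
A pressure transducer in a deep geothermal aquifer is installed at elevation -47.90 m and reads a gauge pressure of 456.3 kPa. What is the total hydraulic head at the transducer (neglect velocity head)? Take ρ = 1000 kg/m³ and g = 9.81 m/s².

h ≈ -1.39 m

ψ = P/(ρg) = 456.3×1000 / (1000 × 9.81) = 46.51 m.
h = z + ψ = -47.90 + 46.51 = -1.39 m.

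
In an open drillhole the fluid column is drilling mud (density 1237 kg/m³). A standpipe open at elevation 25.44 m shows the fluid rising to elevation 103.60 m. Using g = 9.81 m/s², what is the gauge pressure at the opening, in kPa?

P ≈ 948 kPa

Pressure head ψ = h − z = 103.60 − 25.44 = 78.16 m.
P = ρgψ = 1237 × 9.81 × 78.16 = 948469 Pa ≈ 948 kPa.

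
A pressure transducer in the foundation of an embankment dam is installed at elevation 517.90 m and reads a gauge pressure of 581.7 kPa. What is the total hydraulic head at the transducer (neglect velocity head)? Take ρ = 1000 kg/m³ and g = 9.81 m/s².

ψ = P/(ρg) = 581.7×1000 / (1000 × 9.81) = 59.30 m.
h = z + ψ = 517.90 + 59.30 = 577.20 m.

h ≈ 577.20 m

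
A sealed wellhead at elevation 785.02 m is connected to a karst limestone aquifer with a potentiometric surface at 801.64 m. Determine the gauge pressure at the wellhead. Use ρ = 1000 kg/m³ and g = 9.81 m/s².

P ≈ 163 kPa

Head above the cap: Δh = 801.64 − 785.02 = 16.62 m.
P = ρgΔh = 1000 × 9.81 × 16.62 = 163042 Pa ≈ 163 kPa.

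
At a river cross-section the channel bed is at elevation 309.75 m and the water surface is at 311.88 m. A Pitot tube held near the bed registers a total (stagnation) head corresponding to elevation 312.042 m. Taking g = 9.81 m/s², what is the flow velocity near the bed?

Near the bed, under hydrostatic conditions, the piezometric head (z + ψ) equals the free-surface elevation, 311.88 m.
Velocity head = total − piezometric = 312.042 − 311.88 = 0.162 m.
v = √(2g·h_v) = √(2 × 9.81 × 0.162) = 1.78 m/s.

v ≈ 1.78 m/s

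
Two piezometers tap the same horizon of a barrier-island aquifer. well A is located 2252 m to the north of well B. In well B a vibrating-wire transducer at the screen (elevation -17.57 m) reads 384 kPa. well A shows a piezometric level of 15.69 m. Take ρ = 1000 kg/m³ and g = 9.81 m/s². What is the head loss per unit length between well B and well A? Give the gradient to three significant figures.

i ≈ 0.00261 m/m

Pressure head at well B: ψ = P/(ρg) = 384×1000 / (1000 × 9.81) = 39.14 m.
Total head at well B: h = z + ψ = -17.57 + 39.14 = 21.57 m.
Total head at well A: h = 15.69 m (water level in the piezometer is the total head).
Head difference: h(well B) − h(well A) = 21.57 − 15.69 = 5.88 m.
Hydraulic gradient: i = |Δh| / L = 5.88 / 2252 = 0.00261.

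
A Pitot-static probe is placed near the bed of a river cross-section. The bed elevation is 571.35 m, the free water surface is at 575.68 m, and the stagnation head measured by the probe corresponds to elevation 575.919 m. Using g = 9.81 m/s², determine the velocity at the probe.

Near the bed, under hydrostatic conditions, the piezometric head (z + ψ) equals the free-surface elevation, 575.68 m.
Velocity head = total − piezometric = 575.919 − 575.68 = 0.239 m.
v = √(2g·h_v) = √(2 × 9.81 × 0.239) = 2.17 m/s.

v ≈ 2.17 m/s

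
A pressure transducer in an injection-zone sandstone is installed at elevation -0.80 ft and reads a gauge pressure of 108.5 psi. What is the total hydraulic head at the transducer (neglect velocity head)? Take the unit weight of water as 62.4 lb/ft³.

h ≈ 249.58 ft

ψ = 144·P/γ = 144 × 108.5 / 62.4 = 250.38 ft.
h = z + ψ = -0.80 + 250.38 = 249.58 ft.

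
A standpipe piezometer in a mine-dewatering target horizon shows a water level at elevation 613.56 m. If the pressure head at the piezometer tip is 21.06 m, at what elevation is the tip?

z = h − ψ = 613.56 − 21.06 = 592.50 m.

z ≈ 592.50 m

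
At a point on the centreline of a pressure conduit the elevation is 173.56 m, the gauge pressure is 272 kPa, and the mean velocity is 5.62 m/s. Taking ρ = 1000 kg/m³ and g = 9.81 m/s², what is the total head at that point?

h ≈ 202.90 m

Pressure head ψ = P/(ρg) = 272×1000 / (1000 × 9.81) = 27.73 m.
Velocity head = v²/(2g) = 5.62² / (2 × 9.81) = 1.610 m.
h = z + ψ + v²/(2g) = 173.56 + 27.73 + 1.610 = 202.90 m.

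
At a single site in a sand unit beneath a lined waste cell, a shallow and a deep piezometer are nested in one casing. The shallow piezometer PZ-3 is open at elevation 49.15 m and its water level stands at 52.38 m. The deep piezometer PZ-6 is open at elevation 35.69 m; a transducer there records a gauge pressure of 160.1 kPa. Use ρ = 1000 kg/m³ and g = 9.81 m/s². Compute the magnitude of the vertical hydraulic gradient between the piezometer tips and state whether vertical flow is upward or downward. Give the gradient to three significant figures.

Total head at PZ-3: h = 52.38 m (water level in the standpipe).
Pressure head at PZ-6: ψ = P/(ρg) = 160.1×1000 / (1000 × 9.81) = 16.32 m.
Total head at PZ-6: h = z + ψ = 35.69 + 16.32 = 52.01 m.
Δh = h(PZ-3) − h(PZ-6) = 52.38 − 52.01 = 0.37 m.
Vertical separation Δz = 49.15 − 35.69 = 13.46 m.
|i_v| = |Δh| / Δz = 0.37 / 13.46 = 0.0275.
Head is higher in the shallow piezometer, so vertical flow is downward (recharge condition).

|i_v| ≈ 0.0275; vertical flow is downward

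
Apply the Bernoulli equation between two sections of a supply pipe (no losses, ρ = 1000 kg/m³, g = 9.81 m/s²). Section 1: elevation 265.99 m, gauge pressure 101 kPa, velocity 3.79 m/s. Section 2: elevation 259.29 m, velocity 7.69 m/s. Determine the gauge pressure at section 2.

Pressure head at 1: ψ₁ = P₁/(ρg) = 101×1000 / (1000 × 9.81) = 10.30 m.
Velocity heads: v₁²/2g = 3.79²/19.62 = 0.732 m; v₂²/2g = 7.69²/19.62 = 3.014 m.
Total head H = z₁ + ψ₁ + v₁²/2g = 265.99 + 10.30 + 0.732 = 277.02 m.
ψ₂ = H − z₂ − v₂²/2g = 277.02 − 259.29 − 3.014 = 14.72 m.
P₂ = ρgψ₂ = 1000 × 9.81 × 14.72 ≈ 144 kPa.

P₂ ≈ 144 kPa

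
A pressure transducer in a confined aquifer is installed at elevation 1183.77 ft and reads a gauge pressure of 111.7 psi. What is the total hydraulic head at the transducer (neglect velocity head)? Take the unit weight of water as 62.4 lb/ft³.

h ≈ 1441.54 ft

ψ = 144·P/γ = 144 × 111.7 / 62.4 = 257.77 ft.
h = z + ψ = 1183.77 + 257.77 = 1441.54 ft.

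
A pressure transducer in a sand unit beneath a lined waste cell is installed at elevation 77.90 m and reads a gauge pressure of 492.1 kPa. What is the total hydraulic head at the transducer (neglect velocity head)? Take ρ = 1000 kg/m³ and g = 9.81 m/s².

h ≈ 128.06 m

ψ = P/(ρg) = 492.1×1000 / (1000 × 9.81) = 50.16 m.
h = z + ψ = 77.90 + 50.16 = 128.06 m.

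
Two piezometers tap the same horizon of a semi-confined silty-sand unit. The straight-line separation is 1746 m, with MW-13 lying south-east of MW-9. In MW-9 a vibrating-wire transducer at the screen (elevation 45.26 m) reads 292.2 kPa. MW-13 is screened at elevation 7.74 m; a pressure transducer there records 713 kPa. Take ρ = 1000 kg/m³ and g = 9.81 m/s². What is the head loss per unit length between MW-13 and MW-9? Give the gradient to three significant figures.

Pressure head at MW-9: ψ = P/(ρg) = 292.2×1000 / (1000 × 9.81) = 29.79 m.
Total head at MW-9: h = z + ψ = 45.26 + 29.79 = 75.05 m.
Pressure head at MW-13: ψ = P/(ρg) = 713×1000 / (1000 × 9.81) = 72.68 m.
Total head at MW-13: h = z + ψ = 7.74 + 72.68 = 80.42 m.
Head difference: h(MW-9) − h(MW-13) = 75.05 − 80.42 = -5.37 m.
Hydraulic gradient: i = |Δh| / L = 5.37 / 1746 = 0.00308.

i ≈ 0.00308 m/m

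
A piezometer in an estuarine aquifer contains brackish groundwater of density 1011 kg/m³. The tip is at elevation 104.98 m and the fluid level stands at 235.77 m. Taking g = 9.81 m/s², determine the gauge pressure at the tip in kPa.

P ≈ 1300 kPa

Pressure head ψ = h − z = 235.77 − 104.98 = 130.79 m.
P = ρgψ = 1011 × 9.81 × 130.79 = 1297163 Pa ≈ 1300 kPa.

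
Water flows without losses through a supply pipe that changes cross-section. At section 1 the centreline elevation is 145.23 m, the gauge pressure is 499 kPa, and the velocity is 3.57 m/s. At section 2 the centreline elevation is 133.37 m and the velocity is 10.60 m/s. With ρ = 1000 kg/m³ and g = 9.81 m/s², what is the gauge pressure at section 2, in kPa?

Pressure head at 1: ψ₁ = P₁/(ρg) = 499×1000 / (1000 × 9.81) = 50.87 m.
Velocity heads: v₁²/2g = 3.57²/19.62 = 0.650 m; v₂²/2g = 10.60²/19.62 = 5.727 m.
Total head H = z₁ + ψ₁ + v₁²/2g = 145.23 + 50.87 + 0.650 = 196.75 m.
ψ₂ = H − z₂ − v₂²/2g = 196.75 − 133.37 − 5.727 = 57.65 m.
P₂ = ρgψ₂ = 1000 × 9.81 × 57.65 ≈ 566 kPa.

P₂ ≈ 566 kPa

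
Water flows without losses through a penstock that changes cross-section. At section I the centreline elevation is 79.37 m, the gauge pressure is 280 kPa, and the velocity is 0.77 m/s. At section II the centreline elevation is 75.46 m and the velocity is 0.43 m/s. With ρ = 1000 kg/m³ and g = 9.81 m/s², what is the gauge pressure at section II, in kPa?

P₂ ≈ 319 kPa

Pressure head at I: ψ₁ = P₁/(ρg) = 280×1000 / (1000 × 9.81) = 28.54 m.
Velocity heads: v₁²/2g = 0.77²/19.62 = 0.030 m; v₂²/2g = 0.43²/19.62 = 0.009 m.
Total head H = z₁ + ψ₁ + v₁²/2g = 79.37 + 28.54 + 0.030 = 107.94 m.
ψ₂ = H − z₂ − v₂²/2g = 107.94 − 75.46 − 0.009 = 32.47 m.
P₂ = ρgψ₂ = 1000 × 9.81 × 32.47 ≈ 319 kPa.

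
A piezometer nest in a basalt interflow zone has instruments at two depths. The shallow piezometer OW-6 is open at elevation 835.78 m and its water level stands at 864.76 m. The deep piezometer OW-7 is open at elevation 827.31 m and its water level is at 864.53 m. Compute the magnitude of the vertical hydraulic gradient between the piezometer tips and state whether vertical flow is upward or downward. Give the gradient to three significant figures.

Total head at OW-6: h = 864.76 m (water level in the standpipe).
Total head at OW-7: h = 864.53 m.
Δh = h(OW-6) − h(OW-7) = 864.76 − 864.53 = 0.23 m.
Vertical separation Δz = 835.78 − 827.31 = 8.47 m.
|i_v| = |Δh| / Δz = 0.23 / 8.47 = 0.0272.
Head is higher in the shallow piezometer, so vertical flow is downward (recharge condition).

|i_v| ≈ 0.0272; vertical flow is downward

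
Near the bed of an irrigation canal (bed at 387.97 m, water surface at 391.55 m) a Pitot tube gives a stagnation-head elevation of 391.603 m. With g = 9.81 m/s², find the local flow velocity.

v ≈ 1.02 m/s

Near the bed, under hydrostatic conditions, the piezometric head (z + ψ) equals the free-surface elevation, 391.55 m.
Velocity head = total − piezometric = 391.603 − 391.55 = 0.053 m.
v = √(2g·h_v) = √(2 × 9.81 × 0.053) = 1.02 m/s.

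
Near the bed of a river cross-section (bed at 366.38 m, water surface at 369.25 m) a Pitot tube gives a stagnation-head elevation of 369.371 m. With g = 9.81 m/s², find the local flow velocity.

v ≈ 1.54 m/s

Near the bed, under hydrostatic conditions, the piezometric head (z + ψ) equals the free-surface elevation, 369.25 m.
Velocity head = total − piezometric = 369.371 − 369.25 = 0.121 m.
v = √(2g·h_v) = √(2 × 9.81 × 0.121) = 1.54 m/s.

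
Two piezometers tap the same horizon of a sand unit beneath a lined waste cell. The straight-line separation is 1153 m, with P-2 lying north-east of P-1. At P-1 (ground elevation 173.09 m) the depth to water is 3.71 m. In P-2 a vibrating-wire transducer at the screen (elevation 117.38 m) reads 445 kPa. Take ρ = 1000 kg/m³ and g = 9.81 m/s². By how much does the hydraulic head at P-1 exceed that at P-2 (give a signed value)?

Δh ≈ 6.64 m

Total head at P-1: h = 173.09 − 3.71 = 169.38 m.
Pressure head at P-2: ψ = P/(ρg) = 445×1000 / (1000 × 9.81) = 45.36 m.
Total head at P-2: h = z + ψ = 117.38 + 45.36 = 162.74 m.
Head difference: h(P-1) − h(P-2) = 169.38 − 162.74 = 6.64 m.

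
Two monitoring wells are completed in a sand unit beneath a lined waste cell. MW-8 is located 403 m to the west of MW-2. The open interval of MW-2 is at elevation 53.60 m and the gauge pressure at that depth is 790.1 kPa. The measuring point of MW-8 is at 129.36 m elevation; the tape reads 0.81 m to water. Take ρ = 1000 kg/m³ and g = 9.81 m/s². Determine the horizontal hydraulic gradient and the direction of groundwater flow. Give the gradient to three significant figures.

i ≈ 0.0139; groundwater flows toward the west

Pressure head at MW-2: ψ = P/(ρg) = 790.1×1000 / (1000 × 9.81) = 80.54 m.
Total head at MW-2: h = z + ψ = 53.60 + 80.54 = 134.14 m.
Total head at MW-8: h = 129.36 − 0.81 = 128.55 m.
Head difference: h(MW-2) − h(MW-8) = 134.14 − 128.55 = 5.59 m.
Hydraulic gradient: i = |Δh| / L = 5.59 / 403 = 0.0139.
Flow is from higher to lower head: from MW-2 toward MW-8, i.e. toward the west.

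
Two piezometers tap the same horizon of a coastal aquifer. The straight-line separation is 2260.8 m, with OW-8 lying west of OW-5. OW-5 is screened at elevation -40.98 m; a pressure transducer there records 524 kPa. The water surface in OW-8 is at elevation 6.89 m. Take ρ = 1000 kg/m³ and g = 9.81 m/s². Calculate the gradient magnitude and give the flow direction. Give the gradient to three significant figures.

Pressure head at OW-5: ψ = P/(ρg) = 524×1000 / (1000 × 9.81) = 53.41 m.
Total head at OW-5: h = z + ψ = -40.98 + 53.41 = 12.43 m.
Total head at OW-8: h = 6.89 m (water level in the piezometer is the total head).
Head difference: h(OW-5) − h(OW-8) = 12.43 − 6.89 = 5.54 m.
Hydraulic gradient: i = |Δh| / L = 5.54 / 2260.8 = 0.00245.
Flow is from higher to lower head: from OW-5 toward OW-8, i.e. toward the west.

i ≈ 0.00245; groundwater flows toward the west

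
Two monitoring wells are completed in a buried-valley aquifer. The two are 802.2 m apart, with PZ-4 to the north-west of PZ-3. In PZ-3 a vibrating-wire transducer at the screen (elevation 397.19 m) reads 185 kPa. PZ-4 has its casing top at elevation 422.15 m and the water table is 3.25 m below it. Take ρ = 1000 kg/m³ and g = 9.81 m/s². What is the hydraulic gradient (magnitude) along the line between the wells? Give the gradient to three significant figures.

Pressure head at PZ-3: ψ = P/(ρg) = 185×1000 / (1000 × 9.81) = 18.86 m.
Total head at PZ-3: h = z + ψ = 397.19 + 18.86 = 416.05 m.
Total head at PZ-4: h = 422.15 − 3.25 = 418.90 m.
Head difference: h(PZ-3) − h(PZ-4) = 416.05 − 418.90 = -2.85 m.
Hydraulic gradient: i = |Δh| / L = 2.85 / 802.2 = 0.00355.

i ≈ 0.00355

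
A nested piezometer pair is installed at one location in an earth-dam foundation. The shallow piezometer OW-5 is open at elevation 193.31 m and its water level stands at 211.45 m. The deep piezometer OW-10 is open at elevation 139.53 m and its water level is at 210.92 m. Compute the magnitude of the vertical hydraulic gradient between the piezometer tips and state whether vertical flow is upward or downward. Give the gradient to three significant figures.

|i_v| ≈ 0.00985; vertical flow is downward

Total head at OW-5: h = 211.45 m (water level in the standpipe).
Total head at OW-10: h = 210.92 m.
Δh = h(OW-5) − h(OW-10) = 211.45 − 210.92 = 0.53 m.
Vertical separation Δz = 193.31 − 139.53 = 53.78 m.
|i_v| = |Δh| / Δz = 0.53 / 53.78 = 0.00985.
Head is higher in the shallow piezometer, so vertical flow is downward (recharge condition).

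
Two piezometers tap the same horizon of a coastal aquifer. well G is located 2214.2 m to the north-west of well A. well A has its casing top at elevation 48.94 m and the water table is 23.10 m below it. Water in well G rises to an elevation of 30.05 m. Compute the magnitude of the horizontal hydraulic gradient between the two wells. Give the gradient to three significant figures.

Total head at well A: h = 48.94 − 23.10 = 25.84 m.
Total head at well G: h = 30.05 m (water level in the piezometer is the total head).
Head difference: h(well A) − h(well G) = 25.84 − 30.05 = -4.21 m.
Hydraulic gradient: i = |Δh| / L = 4.21 / 2214.2 = 0.00190.

i ≈ 0.00190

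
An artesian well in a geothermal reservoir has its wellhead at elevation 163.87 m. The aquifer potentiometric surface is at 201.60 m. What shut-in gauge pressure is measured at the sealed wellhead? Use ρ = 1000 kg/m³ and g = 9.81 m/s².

Head above the cap: Δh = 201.60 − 163.87 = 37.73 m.
P = ρgΔh = 1000 × 9.81 × 37.73 = 370131 Pa ≈ 370 kPa.

P ≈ 370 kPa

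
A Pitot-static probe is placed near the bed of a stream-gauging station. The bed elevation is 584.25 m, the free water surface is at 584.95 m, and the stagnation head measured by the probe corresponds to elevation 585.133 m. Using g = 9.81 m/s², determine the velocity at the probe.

Near the bed, under hydrostatic conditions, the piezometric head (z + ψ) equals the free-surface elevation, 584.95 m.
Velocity head = total − piezometric = 585.133 − 584.95 = 0.183 m.
v = √(2g·h_v) = √(2 × 9.81 × 0.183) = 1.89 m/s.

v ≈ 1.89 m/s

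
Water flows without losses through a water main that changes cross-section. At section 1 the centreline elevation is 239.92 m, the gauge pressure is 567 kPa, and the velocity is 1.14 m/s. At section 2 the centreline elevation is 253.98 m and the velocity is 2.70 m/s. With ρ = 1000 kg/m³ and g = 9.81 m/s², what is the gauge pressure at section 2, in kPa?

Pressure head at 1: ψ₁ = P₁/(ρg) = 567×1000 / (1000 × 9.81) = 57.80 m.
Velocity heads: v₁²/2g = 1.14²/19.62 = 0.066 m; v₂²/2g = 2.70²/19.62 = 0.372 m.
Total head H = z₁ + ψ₁ + v₁²/2g = 239.92 + 57.80 + 0.066 = 297.79 m.
ψ₂ = H − z₂ − v₂²/2g = 297.79 − 253.98 − 0.372 = 43.44 m.
P₂ = ρgψ₂ = 1000 × 9.81 × 43.44 ≈ 426 kPa.

P₂ ≈ 426 kPa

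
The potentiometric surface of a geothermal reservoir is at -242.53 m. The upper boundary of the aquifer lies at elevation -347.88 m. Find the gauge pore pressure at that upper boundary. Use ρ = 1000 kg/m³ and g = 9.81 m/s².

P ≈ 1030 kPa

Pressure head at the aquifer top: ψ = h − z = -242.53 − (-347.88) = 105.35 m.
P = ρgψ = 1000 × 9.81 × 105.35 = 1033484 Pa ≈ 1030 kPa.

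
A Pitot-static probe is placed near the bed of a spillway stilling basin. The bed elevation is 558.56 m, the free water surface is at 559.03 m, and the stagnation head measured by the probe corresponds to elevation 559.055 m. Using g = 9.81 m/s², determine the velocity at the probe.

Near the bed, under hydrostatic conditions, the piezometric head (z + ψ) equals the free-surface elevation, 559.03 m.
Velocity head = total − piezometric = 559.055 − 559.03 = 0.025 m.
v = √(2g·h_v) = √(2 × 9.81 × 0.025) = 0.700 m/s.

v ≈ 0.700 m/s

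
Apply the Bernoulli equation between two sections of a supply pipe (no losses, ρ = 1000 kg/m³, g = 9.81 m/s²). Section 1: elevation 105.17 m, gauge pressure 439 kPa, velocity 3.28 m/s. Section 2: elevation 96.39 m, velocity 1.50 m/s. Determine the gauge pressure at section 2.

P₂ ≈ 529 kPa

Pressure head at 1: ψ₁ = P₁/(ρg) = 439×1000 / (1000 × 9.81) = 44.75 m.
Velocity heads: v₁²/2g = 3.28²/19.62 = 0.548 m; v₂²/2g = 1.50²/19.62 = 0.115 m.
Total head H = z₁ + ψ₁ + v₁²/2g = 105.17 + 44.75 + 0.548 = 150.47 m.
ψ₂ = H − z₂ − v₂²/2g = 150.47 − 96.39 − 0.115 = 53.96 m.
P₂ = ρgψ₂ = 1000 × 9.81 × 53.96 ≈ 529 kPa.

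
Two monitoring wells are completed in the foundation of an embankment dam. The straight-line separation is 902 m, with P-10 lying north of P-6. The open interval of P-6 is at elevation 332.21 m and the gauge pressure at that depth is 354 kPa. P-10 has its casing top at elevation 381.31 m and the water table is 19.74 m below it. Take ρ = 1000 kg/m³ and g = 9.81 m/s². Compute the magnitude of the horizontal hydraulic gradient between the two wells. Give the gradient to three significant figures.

i ≈ 0.00746

Pressure head at P-6: ψ = P/(ρg) = 354×1000 / (1000 × 9.81) = 36.09 m.
Total head at P-6: h = z + ψ = 332.21 + 36.09 = 368.30 m.
Total head at P-10: h = 381.31 − 19.74 = 361.57 m.
Head difference: h(P-6) − h(P-10) = 368.30 − 361.57 = 6.73 m.
Hydraulic gradient: i = |Δh| / L = 6.73 / 902 = 0.00746.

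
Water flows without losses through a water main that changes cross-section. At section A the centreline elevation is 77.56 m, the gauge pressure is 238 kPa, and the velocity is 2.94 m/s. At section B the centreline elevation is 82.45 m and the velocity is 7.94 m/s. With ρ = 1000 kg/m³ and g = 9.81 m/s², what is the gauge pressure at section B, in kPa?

P₂ ≈ 163 kPa

Pressure head at A: ψ₁ = P₁/(ρg) = 238×1000 / (1000 × 9.81) = 24.26 m.
Velocity heads: v₁²/2g = 2.94²/19.62 = 0.441 m; v₂²/2g = 7.94²/19.62 = 3.213 m.
Total head H = z₁ + ψ₁ + v₁²/2g = 77.56 + 24.26 + 0.441 = 102.26 m.
ψ₂ = H − z₂ − v₂²/2g = 102.26 − 82.45 − 3.213 = 16.60 m.
P₂ = ρgψ₂ = 1000 × 9.81 × 16.60 ≈ 163 kPa.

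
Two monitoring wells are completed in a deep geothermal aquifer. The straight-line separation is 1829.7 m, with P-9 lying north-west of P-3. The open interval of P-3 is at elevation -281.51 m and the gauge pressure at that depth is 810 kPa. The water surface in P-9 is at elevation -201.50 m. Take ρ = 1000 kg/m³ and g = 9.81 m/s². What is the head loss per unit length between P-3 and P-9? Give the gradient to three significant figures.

Pressure head at P-3: ψ = P/(ρg) = 810×1000 / (1000 × 9.81) = 82.57 m.
Total head at P-3: h = z + ψ = -281.51 + 82.57 = -198.94 m.
Total head at P-9: h = -201.50 m (water level in the piezometer is the total head).
Head difference: h(P-3) − h(P-9) = -198.94 − (-201.50) = 2.56 m.
Hydraulic gradient: i = |Δh| / L = 2.56 / 1829.7 = 0.00140.

i ≈ 0.00140 m/m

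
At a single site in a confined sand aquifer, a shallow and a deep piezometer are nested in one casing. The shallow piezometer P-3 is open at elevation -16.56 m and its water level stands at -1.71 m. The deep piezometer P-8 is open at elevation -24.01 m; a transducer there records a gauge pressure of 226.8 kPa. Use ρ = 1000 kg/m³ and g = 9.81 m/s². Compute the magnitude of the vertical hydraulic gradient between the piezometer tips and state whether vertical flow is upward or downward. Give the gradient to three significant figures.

|i_v| ≈ 0.110; vertical flow is upward

Total head at P-3: h = -1.71 m (water level in the standpipe).
Pressure head at P-8: ψ = P/(ρg) = 226.8×1000 / (1000 × 9.81) = 23.12 m.
Total head at P-8: h = z + ψ = -24.01 + 23.12 = -0.89 m.
Δh = h(P-3) − h(P-8) = -1.71 − (-0.89) = -0.82 m.
Vertical separation Δz = -16.56 − (-24.01) = 7.45 m.
|i_v| = |Δh| / Δz = 0.82 / 7.45 = 0.110.
Head is higher in the deep piezometer, so vertical flow is upward (discharge condition).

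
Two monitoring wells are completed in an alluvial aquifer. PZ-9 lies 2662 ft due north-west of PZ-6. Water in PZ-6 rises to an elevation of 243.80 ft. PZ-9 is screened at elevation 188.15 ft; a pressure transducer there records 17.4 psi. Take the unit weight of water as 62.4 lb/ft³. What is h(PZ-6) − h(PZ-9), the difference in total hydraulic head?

Total head at PZ-6: h = 243.80 ft (water level in the piezometer is the total head).
Pressure head at PZ-9: ψ = 144·P/γ = 144 × 17.4 / 62.4 = 40.15 ft.
Total head at PZ-9: h = z + ψ = 188.15 + 40.15 = 228.30 ft.
Head difference: h(PZ-6) − h(PZ-9) = 243.80 − 228.30 = 15.50 ft.

Δh ≈ 15.50 ft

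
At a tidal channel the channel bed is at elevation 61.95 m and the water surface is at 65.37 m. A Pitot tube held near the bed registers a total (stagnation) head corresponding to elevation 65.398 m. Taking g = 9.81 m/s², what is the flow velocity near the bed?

v ≈ 0.741 m/s

Near the bed, under hydrostatic conditions, the piezometric head (z + ψ) equals the free-surface elevation, 65.37 m.
Velocity head = total − piezometric = 65.398 − 65.37 = 0.028 m.
v = √(2g·h_v) = √(2 × 9.81 × 0.028) = 0.741 m/s.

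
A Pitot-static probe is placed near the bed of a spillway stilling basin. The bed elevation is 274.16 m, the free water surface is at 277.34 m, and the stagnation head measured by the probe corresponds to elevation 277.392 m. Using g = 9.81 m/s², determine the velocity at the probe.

Near the bed, under hydrostatic conditions, the piezometric head (z + ψ) equals the free-surface elevation, 277.34 m.
Velocity head = total − piezometric = 277.392 − 277.34 = 0.052 m.
v = √(2g·h_v) = √(2 × 9.81 × 0.052) = 1.01 m/s.

v ≈ 1.01 m/s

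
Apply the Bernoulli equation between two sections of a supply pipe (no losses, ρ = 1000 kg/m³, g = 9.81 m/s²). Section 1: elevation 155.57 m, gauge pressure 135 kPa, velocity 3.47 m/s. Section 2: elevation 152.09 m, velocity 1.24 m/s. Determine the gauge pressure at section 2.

P₂ ≈ 174 kPa

Pressure head at 1: ψ₁ = P₁/(ρg) = 135×1000 / (1000 × 9.81) = 13.76 m.
Velocity heads: v₁²/2g = 3.47²/19.62 = 0.614 m; v₂²/2g = 1.24²/19.62 = 0.078 m.
Total head H = z₁ + ψ₁ + v₁²/2g = 155.57 + 13.76 + 0.614 = 169.94 m.
ψ₂ = H − z₂ − v₂²/2g = 169.94 − 152.09 − 0.078 = 17.77 m.
P₂ = ρgψ₂ = 1000 × 9.81 × 17.77 ≈ 174 kPa.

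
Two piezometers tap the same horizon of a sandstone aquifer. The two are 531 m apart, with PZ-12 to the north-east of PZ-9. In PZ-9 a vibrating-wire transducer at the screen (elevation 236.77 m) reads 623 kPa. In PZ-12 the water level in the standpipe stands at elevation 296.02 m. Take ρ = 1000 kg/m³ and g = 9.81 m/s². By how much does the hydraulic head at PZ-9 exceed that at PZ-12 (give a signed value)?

Δh ≈ 4.26 m

Pressure head at PZ-9: ψ = P/(ρg) = 623×1000 / (1000 × 9.81) = 63.51 m.
Total head at PZ-9: h = z + ψ = 236.77 + 63.51 = 300.28 m.
Total head at PZ-12: h = 296.02 m (water level in the piezometer is the total head).
Head difference: h(PZ-9) − h(PZ-12) = 300.28 − 296.02 = 4.26 m.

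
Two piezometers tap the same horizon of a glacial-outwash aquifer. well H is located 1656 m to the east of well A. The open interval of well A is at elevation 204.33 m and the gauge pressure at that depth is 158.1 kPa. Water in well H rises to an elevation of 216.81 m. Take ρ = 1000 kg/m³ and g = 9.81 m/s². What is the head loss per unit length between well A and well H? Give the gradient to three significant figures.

i ≈ 0.00220 m/m

Pressure head at well A: ψ = P/(ρg) = 158.1×1000 / (1000 × 9.81) = 16.12 m.
Total head at well A: h = z + ψ = 204.33 + 16.12 = 220.45 m.
Total head at well H: h = 216.81 m (water level in the piezometer is the total head).
Head difference: h(well A) − h(well H) = 220.45 − 216.81 = 3.64 m.
Hydraulic gradient: i = |Δh| / L = 3.64 / 1656 = 0.00220.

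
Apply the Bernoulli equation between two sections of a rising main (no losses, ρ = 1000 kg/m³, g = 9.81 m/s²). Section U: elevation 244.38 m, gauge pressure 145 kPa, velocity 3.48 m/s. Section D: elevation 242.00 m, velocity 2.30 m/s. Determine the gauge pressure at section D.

Pressure head at U: ψ₁ = P₁/(ρg) = 145×1000 / (1000 × 9.81) = 14.78 m.
Velocity heads: v₁²/2g = 3.48²/19.62 = 0.617 m; v₂²/2g = 2.30²/19.62 = 0.270 m.
Total head H = z₁ + ψ₁ + v₁²/2g = 244.38 + 14.78 + 0.617 = 259.78 m.
ψ₂ = H − z₂ − v₂²/2g = 259.78 − 242.00 − 0.270 = 17.51 m.
P₂ = ρgψ₂ = 1000 × 9.81 × 17.51 ≈ 172 kPa.

P₂ ≈ 172 kPa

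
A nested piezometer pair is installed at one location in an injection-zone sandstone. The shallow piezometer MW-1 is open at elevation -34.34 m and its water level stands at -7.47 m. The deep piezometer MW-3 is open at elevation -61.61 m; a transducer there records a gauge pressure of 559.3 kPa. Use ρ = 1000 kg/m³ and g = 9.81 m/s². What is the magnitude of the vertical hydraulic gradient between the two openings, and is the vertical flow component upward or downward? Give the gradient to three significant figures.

|i_v| ≈ 0.105; vertical flow is upward

Total head at MW-1: h = -7.47 m (water level in the standpipe).
Pressure head at MW-3: ψ = P/(ρg) = 559.3×1000 / (1000 × 9.81) = 57.01 m.
Total head at MW-3: h = z + ψ = -61.61 + 57.01 = -4.60 m.
Δh = h(MW-1) − h(MW-3) = -7.47 − (-4.60) = -2.87 m.
Vertical separation Δz = -34.34 − (-61.61) = 27.27 m.
|i_v| = |Δh| / Δz = 2.87 / 27.27 = 0.105.
Head is higher in the deep piezometer, so vertical flow is upward (discharge condition).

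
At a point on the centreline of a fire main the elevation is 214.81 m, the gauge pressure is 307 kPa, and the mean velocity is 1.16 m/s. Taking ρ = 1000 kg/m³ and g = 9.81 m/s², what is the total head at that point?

h ≈ 246.17 m

Pressure head ψ = P/(ρg) = 307×1000 / (1000 × 9.81) = 31.29 m.
Velocity head = v²/(2g) = 1.16² / (2 × 9.81) = 0.069 m.
h = z + ψ + v²/(2g) = 214.81 + 31.29 + 0.069 = 246.17 m.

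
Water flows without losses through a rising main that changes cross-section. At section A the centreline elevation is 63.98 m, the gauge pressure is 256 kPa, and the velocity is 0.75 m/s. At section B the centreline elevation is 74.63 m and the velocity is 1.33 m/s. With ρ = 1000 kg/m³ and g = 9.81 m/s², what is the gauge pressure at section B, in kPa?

Pressure head at A: ψ₁ = P₁/(ρg) = 256×1000 / (1000 × 9.81) = 26.10 m.
Velocity heads: v₁²/2g = 0.75²/19.62 = 0.029 m; v₂²/2g = 1.33²/19.62 = 0.090 m.
Total head H = z₁ + ψ₁ + v₁²/2g = 63.98 + 26.10 + 0.029 = 90.11 m.
ψ₂ = H − z₂ − v₂²/2g = 90.11 − 74.63 − 0.090 = 15.39 m.
P₂ = ρgψ₂ = 1000 × 9.81 × 15.39 ≈ 151 kPa.

P₂ ≈ 151 kPa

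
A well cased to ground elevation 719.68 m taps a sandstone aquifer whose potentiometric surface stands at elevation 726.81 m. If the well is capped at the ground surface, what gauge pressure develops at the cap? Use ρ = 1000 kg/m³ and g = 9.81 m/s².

Head above the cap: Δh = 726.81 − 719.68 = 7.13 m.
P = ρgΔh = 1000 × 9.81 × 7.13 = 69945 Pa ≈ 69.9 kPa.

P ≈ 69.9 kPa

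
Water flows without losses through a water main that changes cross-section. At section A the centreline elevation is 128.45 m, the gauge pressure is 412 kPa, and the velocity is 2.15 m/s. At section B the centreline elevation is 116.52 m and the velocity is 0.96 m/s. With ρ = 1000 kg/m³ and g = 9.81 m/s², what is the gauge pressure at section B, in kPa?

P₂ ≈ 531 kPa

Pressure head at A: ψ₁ = P₁/(ρg) = 412×1000 / (1000 × 9.81) = 42.00 m.
Velocity heads: v₁²/2g = 2.15²/19.62 = 0.236 m; v₂²/2g = 0.96²/19.62 = 0.047 m.
Total head H = z₁ + ψ₁ + v₁²/2g = 128.45 + 42.00 + 0.236 = 170.69 m.
ψ₂ = H − z₂ − v₂²/2g = 170.69 − 116.52 − 0.047 = 54.12 m.
P₂ = ρgψ₂ = 1000 × 9.81 × 54.12 ≈ 531 kPa.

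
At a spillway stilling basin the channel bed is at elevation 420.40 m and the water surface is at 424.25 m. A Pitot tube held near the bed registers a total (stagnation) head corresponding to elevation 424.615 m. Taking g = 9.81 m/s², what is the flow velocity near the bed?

Near the bed, under hydrostatic conditions, the piezometric head (z + ψ) equals the free-surface elevation, 424.25 m.
Velocity head = total − piezometric = 424.615 − 424.25 = 0.365 m.
v = √(2g·h_v) = √(2 × 9.81 × 0.365) = 2.68 m/s.

v ≈ 2.68 m/s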